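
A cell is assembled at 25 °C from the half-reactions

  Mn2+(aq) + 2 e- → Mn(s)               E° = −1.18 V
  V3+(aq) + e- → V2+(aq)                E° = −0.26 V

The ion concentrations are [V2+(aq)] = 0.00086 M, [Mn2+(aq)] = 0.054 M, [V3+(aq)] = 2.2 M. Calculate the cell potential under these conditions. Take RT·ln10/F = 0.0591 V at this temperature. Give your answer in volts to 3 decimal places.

The V³⁺/V²⁺ couple has the more positive E°, so it is the cathode; Mn²⁺/Mn is the anode.
E°cell = −0.26 − (−1.18) = +0.92 V, with n = 2 electrons transferred.
Balancing gives 2 V3+(aq) + Mn(s) → 2 V2+(aq) + Mn2+(aq); hence Q = ([V2+(aq)]^2·[Mn2+(aq)]) / [V3+(aq)]^2 = 8.25×10^−9 (log Q = −8.083).
Applying E = E° − (RT ln10/nF)·log Q gives +0.92 − (0.0591/2)(−8.083) = +1.159 V.

+1.159 V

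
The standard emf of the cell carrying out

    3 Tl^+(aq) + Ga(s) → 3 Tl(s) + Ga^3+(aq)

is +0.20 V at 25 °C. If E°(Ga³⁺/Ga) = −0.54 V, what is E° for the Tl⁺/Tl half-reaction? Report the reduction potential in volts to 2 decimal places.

In the reaction as written the Tl⁺/Tl couple is reduced (cathode) and Ga³⁺/Ga is oxidized (anode), so E°cell = E°(Tl⁺/Tl) − E°(Ga³⁺/Ga).
E°(Tl⁺/Tl) = E°cell + E°(anode) = +0.20 + (−0.54) = −0.34 V.

−0.34 V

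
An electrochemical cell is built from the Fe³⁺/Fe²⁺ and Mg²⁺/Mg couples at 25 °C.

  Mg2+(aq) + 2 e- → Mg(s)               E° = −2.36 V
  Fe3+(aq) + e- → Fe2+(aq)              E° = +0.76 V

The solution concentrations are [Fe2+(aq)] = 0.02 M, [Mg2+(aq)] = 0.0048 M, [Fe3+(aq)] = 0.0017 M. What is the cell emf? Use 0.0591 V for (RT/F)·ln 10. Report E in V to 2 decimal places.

Since E°(Fe³⁺/Fe²⁺) > E°(Mg²⁺/Mg), Fe³⁺/Fe²⁺ serves as the cathode.
E°cell = E°cat − E°an = +0.76 − (−2.36) = +3.12 V; n = 2.
The balanced reaction is 2 Fe3+(aq) + Mg(s) → 2 Fe2+(aq) + Mg2+(aq), so Q = ([Fe2+(aq)]^2·[Mg2+(aq)]) / [Fe3+(aq)]^2 = 0.664 and log Q = −0.178.
Applying E = E° − (RT ln10/nF)·log Q gives +3.12 − (0.0591/2)(−0.178) = +3.13 V.

+3.13 V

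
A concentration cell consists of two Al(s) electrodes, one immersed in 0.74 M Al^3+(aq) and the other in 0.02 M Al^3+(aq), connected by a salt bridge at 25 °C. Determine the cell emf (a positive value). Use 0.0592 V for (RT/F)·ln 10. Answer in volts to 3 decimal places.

For a concentration cell E°cell = 0, since both electrodes use the same couple.
The compartment with the higher Al^3+(aq) concentration (0.74 M) acts as the cathode; ions are reduced there and produced at the dilute (0.02 M) anode.
With n = 3, Ecell = −(0.0592/3)·log([dilute]/[conc]) = −(0.0592/3)·log(0.02/0.74) = +0.031 V.

0.031 V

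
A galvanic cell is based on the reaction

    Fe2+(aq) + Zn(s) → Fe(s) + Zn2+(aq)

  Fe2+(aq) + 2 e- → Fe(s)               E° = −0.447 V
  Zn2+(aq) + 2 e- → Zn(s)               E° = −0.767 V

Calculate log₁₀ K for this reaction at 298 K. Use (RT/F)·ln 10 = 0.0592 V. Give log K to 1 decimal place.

The Fe²⁺/Fe couple is reduced (cathode); E°cell = −0.447 − (−0.767) = +0.320 V with n = 2.
At equilibrium E = 0, so log K = nE°cell / 0.0592 = (2)(+0.320) / 0.0592 = 10.8.

log K = 10.8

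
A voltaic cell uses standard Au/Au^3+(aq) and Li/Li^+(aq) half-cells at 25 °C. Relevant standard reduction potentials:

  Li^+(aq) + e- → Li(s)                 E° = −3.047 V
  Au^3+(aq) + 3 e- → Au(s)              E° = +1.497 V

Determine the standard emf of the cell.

The Au³⁺/Au couple has the higher E°, so Au ion is reduced (cathode) and Li is oxidized (anode).
E°cell = E°(cathode) − E°(anode) = +1.497 − (−3.047) = +4.544 V.

+4.544 V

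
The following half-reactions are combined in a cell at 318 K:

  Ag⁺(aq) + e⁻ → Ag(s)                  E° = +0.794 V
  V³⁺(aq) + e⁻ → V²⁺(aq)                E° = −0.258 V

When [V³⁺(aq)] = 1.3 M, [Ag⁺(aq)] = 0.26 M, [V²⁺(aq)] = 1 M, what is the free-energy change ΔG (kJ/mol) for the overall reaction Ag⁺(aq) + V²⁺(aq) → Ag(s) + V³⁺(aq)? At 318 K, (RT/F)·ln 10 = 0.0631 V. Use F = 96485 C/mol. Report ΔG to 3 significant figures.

−97.2 kJ/mol

E°cell = +0.794 − (−0.258) = +1.052 V; the balanced reaction transfers n = 1 electron.
Here Q = [V³⁺(aq)] / ([Ag⁺(aq)]·[V²⁺(aq)]) = 5 (log Q = 0.699), giving E = +1.052 − (0.0631/1)·(0.699) = +1.0079 V.
ΔG = −nFE = −(1)(96485)(+1.0079) J/mol = −97.2 kJ/mol.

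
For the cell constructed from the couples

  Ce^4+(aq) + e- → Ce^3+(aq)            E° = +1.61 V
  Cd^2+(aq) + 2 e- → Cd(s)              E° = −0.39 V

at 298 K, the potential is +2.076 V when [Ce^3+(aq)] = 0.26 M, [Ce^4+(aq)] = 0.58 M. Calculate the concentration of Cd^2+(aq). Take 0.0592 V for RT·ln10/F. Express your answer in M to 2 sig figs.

0.013 M

With Ce⁴⁺/Ce³⁺ at the cathode and Cd²⁺/Cd at the anode, E°cell = +1.61 − (−0.39) = +2.00 V (n = 2).
Rearranging E = E° − (0.0592/n)·log Q gives log Q = 2(+2.00 − (+2.076))/0.0592 = −2.568.
Balancing electrons gives 2 Ce^4+(aq) + Cd(s) → 2 Ce^3+(aq) + Cd^2+(aq); thus Q = ([Ce^3+(aq)]^2·[Cd^2+(aq)]) / [Ce^4+(aq)]^2.
Solving for the unknown gives log [Cd^2+(aq)] = −1.871, so [Cd^2+(aq)] ≈ 0.013 M.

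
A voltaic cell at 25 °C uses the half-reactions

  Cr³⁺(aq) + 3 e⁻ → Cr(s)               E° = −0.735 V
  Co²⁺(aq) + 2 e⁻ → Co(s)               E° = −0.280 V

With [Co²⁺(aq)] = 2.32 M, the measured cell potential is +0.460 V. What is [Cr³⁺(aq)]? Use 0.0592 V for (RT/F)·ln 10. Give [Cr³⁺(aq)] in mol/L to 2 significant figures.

With Co²⁺/Co at the cathode and Cr³⁺/Cr at the anode, E°cell = −0.280 − (−0.735) = +0.455 V (n = 6).
From the Nernst equation, log Q = n(E° − E)/0.0592 = 6·(+0.455 − (+0.460))/0.0592 = −0.507.
The balanced reaction is 3 Co²⁺(aq) + 2 Cr(s) → 3 Co(s) + 2 Cr³⁺(aq), so Q = [Cr³⁺(aq)]^2 / [Co²⁺(aq)]^3.
Substituting the known concentrations and solving, log [Cr³⁺(aq)] = 0.295 and [Cr³⁺(aq)] = 2.0 M.

2.0 M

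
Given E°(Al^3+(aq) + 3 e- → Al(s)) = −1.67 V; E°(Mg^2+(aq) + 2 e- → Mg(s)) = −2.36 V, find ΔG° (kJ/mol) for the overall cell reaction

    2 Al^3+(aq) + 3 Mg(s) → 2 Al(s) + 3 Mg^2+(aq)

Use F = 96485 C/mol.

In the reaction as written Al^3+(aq) is reduced, so the Al³⁺/Al couple is the cathode and Mg²⁺/Mg is the anode.
E°cell = −1.67 − (−2.36) = +0.69 V; balancing electrons gives n = 6.
ΔG° = −nFE°cell = −(6)(96485)(+0.69) J/mol = −399 kJ/mol.

−399 kJ/mol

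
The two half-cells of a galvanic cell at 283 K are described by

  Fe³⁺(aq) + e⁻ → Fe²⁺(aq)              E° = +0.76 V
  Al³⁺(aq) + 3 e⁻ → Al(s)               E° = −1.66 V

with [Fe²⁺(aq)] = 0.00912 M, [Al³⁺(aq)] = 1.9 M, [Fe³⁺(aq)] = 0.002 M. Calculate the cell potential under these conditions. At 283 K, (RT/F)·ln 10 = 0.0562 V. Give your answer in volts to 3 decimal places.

+2.378 V

Since E°(Fe³⁺/Fe²⁺) > E°(Al³⁺/Al), Fe³⁺/Fe²⁺ serves as the cathode.
E°cell = +0.76 − (−1.66) = +2.42 V, with n = 3 electrons transferred.
Balancing gives 3 Fe³⁺(aq) + Al(s) → 3 Fe²⁺(aq) + Al³⁺(aq); hence Q = ([Fe²⁺(aq)]^3·[Al³⁺(aq)]) / [Fe³⁺(aq)]^3 = 180 (log Q = 2.256).
Applying E = E° − (RT ln10/nF)·log Q gives +2.42 − (0.0562/3)(2.256) = +2.378 V.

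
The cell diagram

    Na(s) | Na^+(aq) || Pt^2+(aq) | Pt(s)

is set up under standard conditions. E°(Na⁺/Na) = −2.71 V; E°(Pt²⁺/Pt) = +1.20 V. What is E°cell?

By convention the left-hand electrode in cell notation is the anode (oxidation) and the right-hand electrode is the cathode (reduction).
E°cell = E°(right) − E°(left) = +1.20 − (−2.71) = +3.91 V.

+3.91 V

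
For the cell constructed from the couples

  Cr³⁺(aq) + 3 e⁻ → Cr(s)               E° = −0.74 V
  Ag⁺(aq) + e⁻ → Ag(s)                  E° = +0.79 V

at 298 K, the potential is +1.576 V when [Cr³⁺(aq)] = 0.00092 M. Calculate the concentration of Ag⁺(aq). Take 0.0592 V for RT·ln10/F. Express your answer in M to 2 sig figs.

0.58 M

Ag⁺/Ag is the cathode (higher E°); E°cell = +0.79 − (−0.74) = +1.53 V with n = 3.
Since E = E° − (0.0592/n)·log Q, log Q = n(E° − E)/0.0592 = −2.331.
For 3 Ag⁺(aq) + Cr(s) → 3 Ag(s) + Cr³⁺(aq), the reaction quotient is Q = [Cr³⁺(aq)] / [Ag⁺(aq)]^3.
Isolating [Ag⁺(aq)] in Q = 10^{−2.331} yields log [Ag⁺(aq)] = −0.235, i.e. 0.58 M.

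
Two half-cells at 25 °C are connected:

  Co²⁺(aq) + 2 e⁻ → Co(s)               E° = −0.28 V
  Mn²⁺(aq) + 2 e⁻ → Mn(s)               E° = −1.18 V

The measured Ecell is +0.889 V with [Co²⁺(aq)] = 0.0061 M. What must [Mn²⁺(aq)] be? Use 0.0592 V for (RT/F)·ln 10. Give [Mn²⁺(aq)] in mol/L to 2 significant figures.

Co²⁺/Co is the cathode (higher E°); E°cell = −0.28 − (−1.18) = +0.90 V with n = 2.
Rearranging E = E° − (0.0592/n)·log Q gives log Q = 2(+0.90 − (+0.889))/0.0592 = 0.372.
Balancing electrons gives Co²⁺(aq) + Mn(s) → Co(s) + Mn²⁺(aq); thus Q = [Mn²⁺(aq)] / [Co²⁺(aq)].
Isolating [Mn²⁺(aq)] in Q = 10^{0.372} yields log [Mn²⁺(aq)] = −1.843, i.e. 0.014 M.

0.014 M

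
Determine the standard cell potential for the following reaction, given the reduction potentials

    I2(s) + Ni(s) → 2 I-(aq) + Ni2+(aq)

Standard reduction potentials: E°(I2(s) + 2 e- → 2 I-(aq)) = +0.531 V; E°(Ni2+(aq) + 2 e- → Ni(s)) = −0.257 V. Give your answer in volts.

In the reaction as written, I2(s) is reduced (cathode) and Ni2+(aq) is produced by oxidation at the anode.
E°cell = E°(cathode) − E°(anode) = +0.531 − (−0.257) = +0.788 V.

+0.788 V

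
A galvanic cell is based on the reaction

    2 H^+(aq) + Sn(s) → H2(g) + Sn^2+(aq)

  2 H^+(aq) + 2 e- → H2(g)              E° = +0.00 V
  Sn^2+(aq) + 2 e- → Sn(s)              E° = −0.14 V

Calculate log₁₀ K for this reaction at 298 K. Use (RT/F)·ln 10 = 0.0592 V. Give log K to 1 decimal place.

The 2H⁺/H₂ couple is reduced (cathode); E°cell = +0.00 − (−0.14) = +0.14 V with n = 2.
At equilibrium E = 0, so log K = nE°cell / 0.0592 = (2)(+0.14) / 0.0592 = 4.7.

log K = 4.7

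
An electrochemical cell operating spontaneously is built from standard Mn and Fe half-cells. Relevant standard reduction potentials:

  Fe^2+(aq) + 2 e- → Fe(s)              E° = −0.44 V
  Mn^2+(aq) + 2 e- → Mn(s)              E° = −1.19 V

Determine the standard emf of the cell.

The Fe²⁺/Fe couple has the higher E°, so Fe ion is reduced (cathode) and Mn is oxidized (anode).
E°cell = E°(cathode) − E°(anode) = −0.44 − (−1.19) = +0.75 V.

+0.75 V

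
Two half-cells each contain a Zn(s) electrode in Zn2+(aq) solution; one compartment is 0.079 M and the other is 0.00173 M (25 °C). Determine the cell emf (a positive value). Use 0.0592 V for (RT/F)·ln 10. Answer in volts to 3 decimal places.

For a concentration cell E°cell = 0, since both electrodes use the same couple.
The compartment with the higher Zn2+(aq) concentration (0.079 M) acts as the cathode; ions are reduced there and produced at the dilute (0.00173 M) anode.
With n = 2, Ecell = −(0.0592/2)·log([dilute]/[conc]) = −(0.0592/2)·log(0.00173/0.079) = +0.049 V.

0.049 V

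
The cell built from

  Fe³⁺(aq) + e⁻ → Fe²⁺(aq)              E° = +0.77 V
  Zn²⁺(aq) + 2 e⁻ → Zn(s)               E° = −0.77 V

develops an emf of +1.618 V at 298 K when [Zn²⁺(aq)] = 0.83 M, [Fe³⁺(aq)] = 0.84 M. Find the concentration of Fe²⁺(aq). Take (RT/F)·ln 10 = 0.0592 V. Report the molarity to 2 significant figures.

0.044 M

Fe³⁺/Fe²⁺ is the cathode (higher E°); E°cell = +0.77 − (−0.77) = +1.54 V with n = 2.
From the Nernst equation, log Q = n(E° − E)/0.0592 = 2·(+1.54 − (+1.618))/0.0592 = −2.635.
Balancing electrons gives 2 Fe³⁺(aq) + Zn(s) → 2 Fe²⁺(aq) + Zn²⁺(aq); thus Q = ([Fe²⁺(aq)]^2·[Zn²⁺(aq)]) / [Fe³⁺(aq)]^2.
Solving for the unknown gives log [Fe²⁺(aq)] = −1.353, so [Fe²⁺(aq)] ≈ 0.044 M.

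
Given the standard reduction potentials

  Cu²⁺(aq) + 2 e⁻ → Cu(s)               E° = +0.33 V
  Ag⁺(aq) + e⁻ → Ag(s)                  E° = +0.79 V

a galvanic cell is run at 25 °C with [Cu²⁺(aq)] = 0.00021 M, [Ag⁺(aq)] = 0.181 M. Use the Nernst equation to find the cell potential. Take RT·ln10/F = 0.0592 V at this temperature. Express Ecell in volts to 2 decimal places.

Since E°(Ag⁺/Ag) > E°(Cu²⁺/Cu), Ag⁺/Ag serves as the cathode.
The standard potential is +0.79 − (+0.33) = +0.46 V and the balanced reaction transfers n = 2 electrons.
Balancing gives 2 Ag⁺(aq) + Cu(s) → 2 Ag(s) + Cu²⁺(aq); hence Q = [Cu²⁺(aq)] / [Ag⁺(aq)]^2 = 0.00641 (log Q = −2.193).
Applying E = E° − (RT ln10/nF)·log Q gives +0.46 − (0.0592/2)(−2.193) = +0.52 V.

+0.52 V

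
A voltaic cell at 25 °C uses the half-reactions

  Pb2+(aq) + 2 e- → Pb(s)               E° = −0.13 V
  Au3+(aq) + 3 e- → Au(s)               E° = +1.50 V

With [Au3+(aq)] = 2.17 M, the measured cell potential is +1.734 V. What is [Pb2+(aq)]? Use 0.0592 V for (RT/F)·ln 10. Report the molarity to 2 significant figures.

The Au³⁺/Au couple has the larger reduction potential, so it is the cathode: E°cell = +1.50 − (−0.13) = +1.63 V and n = 6.
Rearranging E = E° − (0.0592/n)·log Q gives log Q = 6(+1.63 − (+1.734))/0.0592 = −10.541.
For 2 Au3+(aq) + 3 Pb(s) → 2 Au(s) + 3 Pb2+(aq), the reaction quotient is Q = [Pb2+(aq)]^3 / [Au3+(aq)]^2.
Substituting the known concentrations and solving, log [Pb2+(aq)] = −3.289 and [Pb2+(aq)] = 0.00051 M.

0.00051 M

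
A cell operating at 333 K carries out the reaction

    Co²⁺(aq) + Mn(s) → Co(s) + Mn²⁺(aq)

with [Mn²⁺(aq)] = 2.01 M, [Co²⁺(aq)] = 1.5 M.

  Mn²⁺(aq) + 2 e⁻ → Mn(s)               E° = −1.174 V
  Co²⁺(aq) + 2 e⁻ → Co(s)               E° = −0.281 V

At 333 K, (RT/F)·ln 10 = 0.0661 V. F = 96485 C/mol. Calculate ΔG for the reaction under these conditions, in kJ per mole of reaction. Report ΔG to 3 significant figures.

E°cell = −0.281 − (−1.174) = +0.893 V; the balanced reaction transfers n = 2 electrons.
The reaction quotient is [Mn²⁺(aq)] / [Co²⁺(aq)] = 1.34; by Nernst, E = +0.893 − (0.0661/2)(0.127) = +0.8888 V.
Then ΔG = −nFE = −2 × 96485 × +0.8888 J/mol = −172 kJ/mol.

−172 kJ/mol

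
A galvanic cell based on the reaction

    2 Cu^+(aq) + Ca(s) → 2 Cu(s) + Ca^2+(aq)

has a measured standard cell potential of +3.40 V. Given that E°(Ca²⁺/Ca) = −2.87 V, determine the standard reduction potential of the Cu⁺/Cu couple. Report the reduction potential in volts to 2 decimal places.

+0.53 V

In the reaction as written the Cu⁺/Cu couple is reduced (cathode) and Ca²⁺/Ca is oxidized (anode), so E°cell = E°(Cu⁺/Cu) − E°(Ca²⁺/Ca).
E°(Cu⁺/Cu) = E°cell + E°(anode) = +3.40 + (−2.87) = +0.53 V.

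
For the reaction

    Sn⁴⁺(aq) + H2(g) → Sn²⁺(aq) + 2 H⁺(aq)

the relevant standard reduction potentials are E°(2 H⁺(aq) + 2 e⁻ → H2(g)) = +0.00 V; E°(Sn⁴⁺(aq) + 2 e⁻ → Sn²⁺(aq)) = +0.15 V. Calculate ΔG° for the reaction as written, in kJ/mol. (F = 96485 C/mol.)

−28.9 kJ/mol

In the reaction as written Sn⁴⁺(aq) is reduced, so the Sn⁴⁺/Sn²⁺ couple is the cathode and 2H⁺/H₂ is the anode.
E°cell = +0.15 − (+0.00) = +0.15 V; balancing electrons gives n = 2.
ΔG° = −nFE°cell = −(2)(96485)(+0.15) J/mol = −28.9 kJ/mol.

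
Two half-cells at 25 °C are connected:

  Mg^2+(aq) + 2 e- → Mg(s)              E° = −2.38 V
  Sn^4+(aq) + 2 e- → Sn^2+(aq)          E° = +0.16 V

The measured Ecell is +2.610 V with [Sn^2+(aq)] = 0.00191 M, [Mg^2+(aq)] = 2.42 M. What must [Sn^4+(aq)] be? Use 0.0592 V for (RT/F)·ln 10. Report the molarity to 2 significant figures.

With Sn⁴⁺/Sn²⁺ at the cathode and Mg²⁺/Mg at the anode, E°cell = +0.16 − (−2.38) = +2.54 V (n = 2).
From the Nernst equation, log Q = n(E° − E)/0.0592 = 2·(+2.54 − (+2.610))/0.0592 = −2.365.
The balanced reaction is Sn^4+(aq) + Mg(s) → Sn^2+(aq) + Mg^2+(aq), so Q = ([Sn^2+(aq)]·[Mg^2+(aq)]) / [Sn^4+(aq)].
Isolating [Sn^4+(aq)] in Q = 10^{−2.365} yields log [Sn^4+(aq)] = 0.030, i.e. 1.1 M.

1.1 M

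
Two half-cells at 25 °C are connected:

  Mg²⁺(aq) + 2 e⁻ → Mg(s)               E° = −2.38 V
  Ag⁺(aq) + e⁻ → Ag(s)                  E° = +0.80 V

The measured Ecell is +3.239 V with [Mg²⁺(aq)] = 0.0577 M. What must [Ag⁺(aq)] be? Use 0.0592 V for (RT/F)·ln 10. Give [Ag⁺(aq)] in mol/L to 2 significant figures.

2.4 M

Ag⁺/Ag is the cathode (higher E°); E°cell = +0.80 − (−2.38) = +3.18 V with n = 2.
Since E = E° − (0.0592/n)·log Q, log Q = n(E° − E)/0.0592 = −1.993.
For 2 Ag⁺(aq) + Mg(s) → 2 Ag(s) + Mg²⁺(aq), the reaction quotient is Q = [Mg²⁺(aq)] / [Ag⁺(aq)]^2.
Isolating [Ag⁺(aq)] in Q = 10^{−1.993} yields log [Ag⁺(aq)] = 0.377, i.e. 2.4 M.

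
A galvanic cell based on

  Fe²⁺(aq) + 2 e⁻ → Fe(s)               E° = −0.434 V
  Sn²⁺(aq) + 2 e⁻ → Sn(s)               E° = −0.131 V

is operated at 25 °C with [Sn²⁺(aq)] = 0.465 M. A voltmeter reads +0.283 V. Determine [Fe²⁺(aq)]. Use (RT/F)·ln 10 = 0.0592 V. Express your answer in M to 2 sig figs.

With Sn²⁺/Sn at the cathode and Fe²⁺/Fe at the anode, E°cell = −0.131 − (−0.434) = +0.303 V (n = 2).
Rearranging E = E° − (0.0592/n)·log Q gives log Q = 2(+0.303 − (+0.283))/0.0592 = 0.676.
Balancing electrons gives Sn²⁺(aq) + Fe(s) → Sn(s) + Fe²⁺(aq); thus Q = [Fe²⁺(aq)] / [Sn²⁺(aq)].
Substituting the known concentrations and solving, log [Fe²⁺(aq)] = 0.343 and [Fe²⁺(aq)] = 2.2 M.

2.2 M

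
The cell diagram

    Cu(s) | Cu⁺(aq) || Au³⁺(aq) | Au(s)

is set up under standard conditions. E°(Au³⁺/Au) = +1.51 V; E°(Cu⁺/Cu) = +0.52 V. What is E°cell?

+0.99 V

By convention the left-hand electrode in cell notation is the anode (oxidation) and the right-hand electrode is the cathode (reduction).
E°cell = E°(right) − E°(left) = +1.51 − (+0.52) = +0.99 V.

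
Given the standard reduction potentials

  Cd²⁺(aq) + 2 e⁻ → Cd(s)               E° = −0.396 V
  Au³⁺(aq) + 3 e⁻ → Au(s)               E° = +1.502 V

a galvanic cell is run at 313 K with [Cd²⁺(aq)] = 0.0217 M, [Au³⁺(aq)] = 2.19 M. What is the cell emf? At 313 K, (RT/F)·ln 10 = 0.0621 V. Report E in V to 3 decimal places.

+1.957 V

The Au³⁺/Au couple has the more positive E°, so it is the cathode; Cd²⁺/Cd is the anode.
E°cell = +1.502 − (−0.396) = +1.898 V, with n = 6 electrons transferred.
For the overall reaction 2 Au³⁺(aq) + 3 Cd(s) → 2 Au(s) + 3 Cd²⁺(aq), Q = [Cd²⁺(aq)]^3 / [Au³⁺(aq)]^2 = 2.13×10^−6, giving log Q = −5.672.
By the Nernst equation, E = +1.898 − (0.0621/6)·(−5.672) = +1.957 V.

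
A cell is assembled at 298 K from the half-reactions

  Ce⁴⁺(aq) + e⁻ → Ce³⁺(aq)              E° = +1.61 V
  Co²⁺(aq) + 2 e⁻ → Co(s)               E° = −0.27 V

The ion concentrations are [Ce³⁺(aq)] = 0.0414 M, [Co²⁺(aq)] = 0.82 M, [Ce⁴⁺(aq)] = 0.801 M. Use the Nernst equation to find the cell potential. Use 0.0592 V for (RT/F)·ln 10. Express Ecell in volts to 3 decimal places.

+1.959 V

Since E°(Ce⁴⁺/Ce³⁺) > E°(Co²⁺/Co), Ce⁴⁺/Ce³⁺ serves as the cathode.
The standard potential is +1.61 − (−0.27) = +1.88 V and the balanced reaction transfers n = 2 electrons.
Balancing gives 2 Ce⁴⁺(aq) + Co(s) → 2 Ce³⁺(aq) + Co²⁺(aq); hence Q = ([Ce³⁺(aq)]^2·[Co²⁺(aq)]) / [Ce⁴⁺(aq)]^2 = 0.00219 (log Q = −2.659).
By the Nernst equation, E = +1.88 − (0.0592/2)·(−2.659) = +1.959 V.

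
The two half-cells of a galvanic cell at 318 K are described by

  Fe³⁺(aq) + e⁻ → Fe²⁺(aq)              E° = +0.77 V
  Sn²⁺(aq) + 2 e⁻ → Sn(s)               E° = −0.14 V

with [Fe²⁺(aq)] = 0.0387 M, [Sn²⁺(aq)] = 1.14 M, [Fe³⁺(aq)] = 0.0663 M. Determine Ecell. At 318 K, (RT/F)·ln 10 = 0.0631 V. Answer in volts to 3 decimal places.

Fe³⁺/Fe²⁺ is reduced (cathode, E° = +0.77 V) and Sn²⁺/Sn is oxidized (anode).
E°cell = E°cat − E°an = +0.77 − (−0.14) = +0.91 V; n = 2.
The balanced reaction is 2 Fe³⁺(aq) + Sn(s) → 2 Fe²⁺(aq) + Sn²⁺(aq), so Q = ([Fe²⁺(aq)]^2·[Sn²⁺(aq)]) / [Fe³⁺(aq)]^2 = 0.388 and log Q = −0.411.
Applying E = E° − (RT ln10/nF)·log Q gives +0.91 − (0.0631/2)(−0.411) = +0.923 V.

+0.923 V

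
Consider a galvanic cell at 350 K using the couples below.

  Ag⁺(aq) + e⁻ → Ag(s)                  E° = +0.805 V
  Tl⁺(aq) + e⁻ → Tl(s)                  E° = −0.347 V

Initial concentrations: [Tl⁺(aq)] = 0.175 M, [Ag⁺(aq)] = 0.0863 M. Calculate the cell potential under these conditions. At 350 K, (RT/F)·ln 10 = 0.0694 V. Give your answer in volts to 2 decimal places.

Since E°(Ag⁺/Ag) > E°(Tl⁺/Tl), Ag⁺/Ag serves as the cathode.
E°cell = +0.805 − (−0.347) = +1.152 V, with n = 1 electron transferred.
For the overall reaction Ag⁺(aq) + Tl(s) → Ag(s) + Tl⁺(aq), Q = [Tl⁺(aq)] / [Ag⁺(aq)] = 2.03, giving log Q = 0.307.
Applying E = E° − (RT ln10/nF)·log Q gives +1.152 − (0.0694/1)(0.307) = +1.13 V.

+1.13 V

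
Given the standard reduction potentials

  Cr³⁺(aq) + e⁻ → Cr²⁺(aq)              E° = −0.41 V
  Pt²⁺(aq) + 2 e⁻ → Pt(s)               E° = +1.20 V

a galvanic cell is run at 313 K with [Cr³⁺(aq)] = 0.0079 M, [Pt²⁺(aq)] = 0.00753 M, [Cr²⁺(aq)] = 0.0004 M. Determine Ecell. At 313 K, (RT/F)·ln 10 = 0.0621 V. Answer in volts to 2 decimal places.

+1.46 V

The Pt²⁺/Pt couple has the more positive E°, so it is the cathode; Cr³⁺/Cr²⁺ is the anode.
E°cell = E°cat − E°an = +1.20 − (−0.41) = +1.61 V; n = 2.
The balanced reaction is Pt²⁺(aq) + 2 Cr²⁺(aq) → Pt(s) + 2 Cr³⁺(aq), so Q = [Cr³⁺(aq)]^2 / ([Pt²⁺(aq)]·[Cr²⁺(aq)]^2) = 5.18×10^4 and log Q = 4.714.
Applying E = E° − (RT ln10/nF)·log Q gives +1.61 − (0.0621/2)(4.714) = +1.46 V.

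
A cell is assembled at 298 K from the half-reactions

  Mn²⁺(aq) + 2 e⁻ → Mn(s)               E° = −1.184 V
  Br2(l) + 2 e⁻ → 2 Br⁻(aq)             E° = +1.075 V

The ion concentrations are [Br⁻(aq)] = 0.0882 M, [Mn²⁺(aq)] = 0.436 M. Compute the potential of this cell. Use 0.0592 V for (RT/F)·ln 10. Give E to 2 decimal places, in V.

+2.33 V

Since E°(Br₂/Br⁻) > E°(Mn²⁺/Mn), Br₂/Br⁻ serves as the cathode.
E°cell = E°cat − E°an = +1.075 − (−1.184) = +2.259 V; n = 2.
For the overall reaction Br2(l) + Mn(s) → 2 Br⁻(aq) + Mn²⁺(aq), Q = [Br⁻(aq)]^2·[Mn²⁺(aq)] = 0.00339, giving log Q = −2.470.
By the Nernst equation, E = +2.259 − (0.0592/2)·(−2.470) = +2.33 V.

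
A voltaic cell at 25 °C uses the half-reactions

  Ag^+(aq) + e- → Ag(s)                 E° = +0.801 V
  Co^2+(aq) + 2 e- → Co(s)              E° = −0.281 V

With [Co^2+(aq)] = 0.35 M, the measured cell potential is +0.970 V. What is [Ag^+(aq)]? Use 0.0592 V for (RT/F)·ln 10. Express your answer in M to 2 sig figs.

With Ag⁺/Ag at the cathode and Co²⁺/Co at the anode, E°cell = +0.801 − (−0.281) = +1.082 V (n = 2).
Rearranging E = E° − (0.0592/n)·log Q gives log Q = 2(+1.082 − (+0.970))/0.0592 = 3.784.
For 2 Ag^+(aq) + Co(s) → 2 Ag(s) + Co^2+(aq), the reaction quotient is Q = [Co^2+(aq)] / [Ag^+(aq)]^2.
Solving for the unknown gives log [Ag^+(aq)] = −2.120, so [Ag^+(aq)] ≈ 0.0076 M.

0.0076 M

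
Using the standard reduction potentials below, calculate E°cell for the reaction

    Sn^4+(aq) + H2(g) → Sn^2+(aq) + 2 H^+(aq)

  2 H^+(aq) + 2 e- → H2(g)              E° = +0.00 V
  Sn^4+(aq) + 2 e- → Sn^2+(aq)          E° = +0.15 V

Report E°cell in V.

Sn^4+(aq) gains electrons, so the Sn⁴⁺/Sn²⁺ couple is the cathode; the 2H⁺/H₂ couple is the anode.
E°cell = E°(cathode) − E°(anode) = +0.15 − (+0.00) = +0.15 V.

+0.15 V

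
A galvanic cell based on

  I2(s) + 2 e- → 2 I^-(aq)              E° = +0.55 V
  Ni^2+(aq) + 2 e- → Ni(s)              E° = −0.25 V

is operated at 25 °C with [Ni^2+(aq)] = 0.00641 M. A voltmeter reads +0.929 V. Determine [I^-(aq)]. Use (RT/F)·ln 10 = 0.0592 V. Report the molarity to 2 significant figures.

The I₂/I⁻ couple has the larger reduction potential, so it is the cathode: E°cell = +0.55 − (−0.25) = +0.80 V and n = 2.
From the Nernst equation, log Q = n(E° − E)/0.0592 = 2·(+0.80 − (+0.929))/0.0592 = −4.358.
The balanced reaction is I2(s) + Ni(s) → 2 I^-(aq) + Ni^2+(aq), so Q = [I^-(aq)]^2·[Ni^2+(aq)].
Substituting the known concentrations and solving, log [I^-(aq)] = −1.082 and [I^-(aq)] = 0.083 M.

0.083 M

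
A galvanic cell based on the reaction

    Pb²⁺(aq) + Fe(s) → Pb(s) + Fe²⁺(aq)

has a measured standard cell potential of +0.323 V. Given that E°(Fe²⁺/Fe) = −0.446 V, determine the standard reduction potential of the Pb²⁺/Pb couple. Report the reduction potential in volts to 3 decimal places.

In the reaction as written the Pb²⁺/Pb couple is reduced (cathode) and Fe²⁺/Fe is oxidized (anode), so E°cell = E°(Pb²⁺/Pb) − E°(Fe²⁺/Fe).
E°(Pb²⁺/Pb) = E°cell + E°(anode) = +0.323 + (−0.446) = −0.123 V.

−0.123 V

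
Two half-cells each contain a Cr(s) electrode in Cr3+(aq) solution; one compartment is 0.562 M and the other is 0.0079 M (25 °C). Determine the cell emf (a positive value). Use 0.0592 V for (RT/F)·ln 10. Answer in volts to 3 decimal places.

For a concentration cell E°cell = 0, since both electrodes use the same couple.
The compartment with the higher Cr3+(aq) concentration (0.562 M) acts as the cathode; ions are reduced there and produced at the dilute (0.0079 M) anode.
With n = 3, Ecell = −(0.0592/3)·log([dilute]/[conc]) = −(0.0592/3)·log(0.0079/0.562) = +0.037 V.

0.037 V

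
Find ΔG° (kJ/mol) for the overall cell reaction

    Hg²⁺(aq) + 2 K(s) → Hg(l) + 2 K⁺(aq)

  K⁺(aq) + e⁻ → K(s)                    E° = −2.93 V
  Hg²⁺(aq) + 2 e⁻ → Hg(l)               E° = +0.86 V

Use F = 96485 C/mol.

In the reaction as written Hg²⁺(aq) is reduced, so the Hg²⁺/Hg couple is the cathode and K⁺/K is the anode.
E°cell = +0.86 − (−2.93) = +3.79 V; balancing electrons gives n = 2.
ΔG° = −nFE°cell = −(2)(96485)(+3.79) J/mol = −731 kJ/mol.

−731 kJ/mol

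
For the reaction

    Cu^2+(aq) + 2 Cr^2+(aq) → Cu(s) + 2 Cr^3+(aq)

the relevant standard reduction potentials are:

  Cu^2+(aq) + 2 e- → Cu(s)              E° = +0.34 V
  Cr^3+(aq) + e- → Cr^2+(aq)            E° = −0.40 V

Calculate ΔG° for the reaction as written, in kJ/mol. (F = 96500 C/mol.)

−143 kJ/mol

In the reaction as written Cu^2+(aq) is reduced, so the Cu²⁺/Cu couple is the cathode and Cr³⁺/Cr²⁺ is the anode.
E°cell = +0.34 − (−0.40) = +0.74 V; balancing electrons gives n = 2.
ΔG° = −nFE°cell = −(2)(96500)(+0.74) J/mol = −143 kJ/mol.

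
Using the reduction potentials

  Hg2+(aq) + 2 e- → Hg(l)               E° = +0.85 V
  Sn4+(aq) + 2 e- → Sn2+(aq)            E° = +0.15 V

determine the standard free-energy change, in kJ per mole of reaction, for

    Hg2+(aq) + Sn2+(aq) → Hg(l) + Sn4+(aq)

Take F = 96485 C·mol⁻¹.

In the reaction as written Hg2+(aq) is reduced, so the Hg²⁺/Hg couple is the cathode and Sn⁴⁺/Sn²⁺ is the anode.
E°cell = +0.85 − (+0.15) = +0.70 V; balancing electrons gives n = 2.
ΔG° = −nFE°cell = −(2)(96485)(+0.70) J/mol = −135 kJ/mol.

−135 kJ/mol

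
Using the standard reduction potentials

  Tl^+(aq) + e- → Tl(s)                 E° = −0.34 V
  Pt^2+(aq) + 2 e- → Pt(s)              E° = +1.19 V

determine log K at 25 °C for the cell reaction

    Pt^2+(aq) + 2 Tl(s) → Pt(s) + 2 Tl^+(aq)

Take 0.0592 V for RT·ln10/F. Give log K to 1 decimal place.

log K = 51.7

The Pt²⁺/Pt couple is reduced (cathode); E°cell = +1.19 − (−0.34) = +1.53 V with n = 2.
At equilibrium E = 0, so log K = nE°cell / 0.0592 = (2)(+1.53) / 0.0592 = 51.7.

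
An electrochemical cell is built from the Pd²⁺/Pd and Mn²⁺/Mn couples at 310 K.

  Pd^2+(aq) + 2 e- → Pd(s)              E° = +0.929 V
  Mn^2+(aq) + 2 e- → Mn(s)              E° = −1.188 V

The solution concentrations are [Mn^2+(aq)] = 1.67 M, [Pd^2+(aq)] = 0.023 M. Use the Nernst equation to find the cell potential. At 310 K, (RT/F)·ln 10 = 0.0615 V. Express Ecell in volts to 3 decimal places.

+2.060 V

Pd²⁺/Pd is reduced (cathode, E° = +0.929 V) and Mn²⁺/Mn is oxidized (anode).
E°cell = E°cat − E°an = +0.929 − (−1.188) = +2.117 V; n = 2.
Balancing gives Pd^2+(aq) + Mn(s) → Pd(s) + Mn^2+(aq); hence Q = [Mn^2+(aq)] / [Pd^2+(aq)] = 72.6 (log Q = 1.861).
By the Nernst equation, E = +2.117 − (0.0615/2)·(1.861) = +2.060 V.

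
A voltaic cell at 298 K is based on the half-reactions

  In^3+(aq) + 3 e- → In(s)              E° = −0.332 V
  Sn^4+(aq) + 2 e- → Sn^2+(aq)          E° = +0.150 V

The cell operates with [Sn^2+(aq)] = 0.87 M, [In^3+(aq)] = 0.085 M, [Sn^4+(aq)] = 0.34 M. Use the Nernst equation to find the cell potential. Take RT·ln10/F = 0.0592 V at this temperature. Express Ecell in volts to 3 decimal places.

The Sn⁴⁺/Sn²⁺ couple has the more positive E°, so it is the cathode; In³⁺/In is the anode.
E°cell = E°cat − E°an = +0.150 − (−0.332) = +0.482 V; n = 6.
For the overall reaction 3 Sn^4+(aq) + 2 In(s) → 3 Sn^2+(aq) + 2 In^3+(aq), Q = ([Sn^2+(aq)]^3·[In^3+(aq)]^2) / [Sn^4+(aq)]^3 = 0.121, giving log Q = −0.917.
E = E° − (0.0592/n)·log Q = +0.482 − (0.0592/6)(−0.917) = +0.491 V.

+0.491 V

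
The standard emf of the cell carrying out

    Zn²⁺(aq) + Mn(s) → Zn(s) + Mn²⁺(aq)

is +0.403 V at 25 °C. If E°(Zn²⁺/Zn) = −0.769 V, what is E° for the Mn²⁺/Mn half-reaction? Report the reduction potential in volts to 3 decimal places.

In the reaction as written the Zn²⁺/Zn couple is reduced (cathode) and Mn²⁺/Mn is oxidized (anode), so E°cell = E°(Zn²⁺/Zn) − E°(Mn²⁺/Mn).
E°(Mn²⁺/Mn) = E°(cathode) − E°cell = −0.769 − (+0.403) = −1.172 V.

−1.172 V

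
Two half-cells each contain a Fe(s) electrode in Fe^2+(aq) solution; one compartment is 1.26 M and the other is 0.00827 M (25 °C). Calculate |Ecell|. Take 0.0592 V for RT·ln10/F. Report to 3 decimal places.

For a concentration cell E°cell = 0, since both electrodes use the same couple.
The compartment with the higher Fe^2+(aq) concentration (1.26 M) acts as the cathode; ions are reduced there and produced at the dilute (0.00827 M) anode.
With n = 2, Ecell = −(0.0592/2)·log([dilute]/[conc]) = −(0.0592/2)·log(0.00827/1.26) = +0.065 V.

0.065 V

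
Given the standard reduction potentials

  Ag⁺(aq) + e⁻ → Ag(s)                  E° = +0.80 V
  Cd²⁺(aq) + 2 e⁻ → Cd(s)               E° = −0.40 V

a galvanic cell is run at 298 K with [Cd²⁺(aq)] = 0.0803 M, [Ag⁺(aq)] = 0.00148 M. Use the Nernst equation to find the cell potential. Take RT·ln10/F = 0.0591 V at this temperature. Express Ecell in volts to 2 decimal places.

Since E°(Ag⁺/Ag) > E°(Cd²⁺/Cd), Ag⁺/Ag serves as the cathode.
The standard potential is +0.80 − (−0.40) = +1.20 V and the balanced reaction transfers n = 2 electrons.
For the overall reaction 2 Ag⁺(aq) + Cd(s) → 2 Ag(s) + Cd²⁺(aq), Q = [Cd²⁺(aq)] / [Ag⁺(aq)]^2 = 3.67×10^4, giving log Q = 4.564.
E = E° − (0.0591/n)·log Q = +1.20 − (0.0591/2)(4.564) = +1.07 V.

+1.07 V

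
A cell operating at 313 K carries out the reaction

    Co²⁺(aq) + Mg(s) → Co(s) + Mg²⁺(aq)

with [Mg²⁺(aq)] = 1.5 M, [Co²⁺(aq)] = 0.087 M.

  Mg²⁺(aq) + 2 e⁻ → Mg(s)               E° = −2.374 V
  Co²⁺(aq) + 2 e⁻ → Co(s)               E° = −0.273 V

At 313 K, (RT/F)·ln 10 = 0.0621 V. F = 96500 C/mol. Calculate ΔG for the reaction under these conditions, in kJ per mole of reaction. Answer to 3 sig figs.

With Co²⁺/Co reduced at the cathode, E°cell = −0.273 − (−2.374) = +2.101 V and n = 2.
Here Q = [Mg²⁺(aq)] / [Co²⁺(aq)] = 17.2 (log Q = 1.237), giving E = +2.101 − (0.0621/2)·(1.237) = +2.0626 V.
Then ΔG = −nFE = −2 × 96500 × +2.0626 J/mol = −398 kJ/mol.

−398 kJ/mol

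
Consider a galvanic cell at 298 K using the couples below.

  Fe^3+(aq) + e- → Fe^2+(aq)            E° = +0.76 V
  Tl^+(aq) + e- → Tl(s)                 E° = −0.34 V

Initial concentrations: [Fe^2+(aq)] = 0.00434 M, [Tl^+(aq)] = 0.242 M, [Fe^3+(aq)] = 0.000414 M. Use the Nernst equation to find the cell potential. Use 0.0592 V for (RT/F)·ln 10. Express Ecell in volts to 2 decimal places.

+1.08 V

Fe³⁺/Fe²⁺ is reduced (cathode, E° = +0.76 V) and Tl⁺/Tl is oxidized (anode).
E°cell = +0.76 − (−0.34) = +1.10 V, with n = 1 electron transferred.
The balanced reaction is Fe^3+(aq) + Tl(s) → Fe^2+(aq) + Tl^+(aq), so Q = ([Fe^2+(aq)]·[Tl^+(aq)]) / [Fe^3+(aq)] = 2.54 and log Q = 0.404.
E = E° − (0.0592/n)·log Q = +1.10 − (0.0592/1)(0.404) = +1.08 V.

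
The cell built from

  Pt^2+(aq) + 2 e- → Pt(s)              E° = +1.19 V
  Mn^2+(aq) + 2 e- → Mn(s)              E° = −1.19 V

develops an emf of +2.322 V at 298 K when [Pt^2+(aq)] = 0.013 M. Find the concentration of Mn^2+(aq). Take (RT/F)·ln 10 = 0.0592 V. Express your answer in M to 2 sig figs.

1.2 M

With Pt²⁺/Pt at the cathode and Mn²⁺/Mn at the anode, E°cell = +1.19 − (−1.19) = +2.38 V (n = 2).
Since E = E° − (0.0592/n)·log Q, log Q = n(E° − E)/0.0592 = 1.959.
For Pt^2+(aq) + Mn(s) → Pt(s) + Mn^2+(aq), the reaction quotient is Q = [Mn^2+(aq)] / [Pt^2+(aq)].
Substituting the known concentrations and solving, log [Mn^2+(aq)] = 0.073 and [Mn^2+(aq)] = 1.2 M.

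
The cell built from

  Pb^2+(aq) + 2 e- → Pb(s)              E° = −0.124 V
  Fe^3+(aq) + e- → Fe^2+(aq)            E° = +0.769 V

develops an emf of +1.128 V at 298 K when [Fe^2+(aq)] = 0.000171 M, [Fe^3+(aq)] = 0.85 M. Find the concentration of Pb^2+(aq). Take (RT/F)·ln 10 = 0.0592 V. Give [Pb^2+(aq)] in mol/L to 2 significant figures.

With Fe³⁺/Fe²⁺ at the cathode and Pb²⁺/Pb at the anode, E°cell = +0.769 − (−0.124) = +0.893 V (n = 2).
From the Nernst equation, log Q = n(E° − E)/0.0592 = 2·(+0.893 − (+1.128))/0.0592 = −7.939.
For 2 Fe^3+(aq) + Pb(s) → 2 Fe^2+(aq) + Pb^2+(aq), the reaction quotient is Q = ([Fe^2+(aq)]^2·[Pb^2+(aq)]) / [Fe^3+(aq)]^2.
Solving for the unknown gives log [Pb^2+(aq)] = −0.546, so [Pb^2+(aq)] ≈ 0.28 M.

0.28 M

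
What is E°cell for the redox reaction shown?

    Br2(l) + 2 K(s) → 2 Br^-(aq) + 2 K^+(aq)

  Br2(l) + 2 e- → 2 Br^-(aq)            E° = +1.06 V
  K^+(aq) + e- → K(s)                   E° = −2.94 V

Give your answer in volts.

Br2(l) gains electrons, so the Br₂/Br⁻ couple is the cathode; the K⁺/K couple is the anode.
E°cell = E°(cathode) − E°(anode) = +1.06 − (−2.94) = +4.00 V.

+4.00 V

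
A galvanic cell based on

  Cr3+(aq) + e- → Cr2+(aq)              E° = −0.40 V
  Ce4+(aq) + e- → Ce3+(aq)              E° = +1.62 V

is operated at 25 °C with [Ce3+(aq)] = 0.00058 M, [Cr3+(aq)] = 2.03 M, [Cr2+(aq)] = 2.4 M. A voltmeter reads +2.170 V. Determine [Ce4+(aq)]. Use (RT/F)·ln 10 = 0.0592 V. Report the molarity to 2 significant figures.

0.17 M

The Ce⁴⁺/Ce³⁺ couple has the larger reduction potential, so it is the cathode: E°cell = +1.62 − (−0.40) = +2.02 V and n = 1.
Since E = E° − (0.0592/n)·log Q, log Q = n(E° − E)/0.0592 = −2.534.
Balancing electrons gives Ce4+(aq) + Cr2+(aq) → Ce3+(aq) + Cr3+(aq); thus Q = ([Ce3+(aq)]·[Cr3+(aq)]) / ([Ce4+(aq)]·[Cr2+(aq)]).
Isolating [Ce4+(aq)] in Q = 10^{−2.534} yields log [Ce4+(aq)] = −0.775, i.e. 0.17 M.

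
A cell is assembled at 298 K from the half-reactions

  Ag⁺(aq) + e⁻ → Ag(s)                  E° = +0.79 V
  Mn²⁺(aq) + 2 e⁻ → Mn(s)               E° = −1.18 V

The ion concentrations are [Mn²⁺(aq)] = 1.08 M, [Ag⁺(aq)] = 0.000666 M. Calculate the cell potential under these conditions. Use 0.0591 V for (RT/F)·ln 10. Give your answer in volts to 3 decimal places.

+1.781 V

The Ag⁺/Ag couple has the more positive E°, so it is the cathode; Mn²⁺/Mn is the anode.
E°cell = +0.79 − (−1.18) = +1.97 V, with n = 2 electrons transferred.
Balancing gives 2 Ag⁺(aq) + Mn(s) → 2 Ag(s) + Mn²⁺(aq); hence Q = [Mn²⁺(aq)] / [Ag⁺(aq)]^2 = 2.43×10^6 (log Q = 6.386).
Applying E = E° − (RT ln10/nF)·log Q gives +1.97 − (0.0591/2)(6.386) = +1.781 V.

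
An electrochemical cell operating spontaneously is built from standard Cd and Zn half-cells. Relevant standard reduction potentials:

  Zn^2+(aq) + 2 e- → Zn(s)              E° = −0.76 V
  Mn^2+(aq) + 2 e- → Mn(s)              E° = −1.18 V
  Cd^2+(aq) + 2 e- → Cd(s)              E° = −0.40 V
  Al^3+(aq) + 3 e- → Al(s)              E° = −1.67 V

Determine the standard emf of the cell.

+0.36 V

Of the two couples in this cell, the one with the more positive reduction potential is reduced at the cathode: here that is Cd²⁺/Cd (−0.40 V); Zn²⁺/Zn (−0.76 V) is the anode.
E°cell = E°(cathode) − E°(anode) = −0.40 − (−0.76) = +0.36 V.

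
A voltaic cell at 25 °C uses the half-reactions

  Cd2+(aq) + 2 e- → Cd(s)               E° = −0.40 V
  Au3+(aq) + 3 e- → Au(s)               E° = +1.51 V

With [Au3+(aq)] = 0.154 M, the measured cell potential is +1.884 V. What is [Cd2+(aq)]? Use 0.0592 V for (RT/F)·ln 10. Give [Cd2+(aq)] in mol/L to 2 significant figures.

Au³⁺/Au is the cathode (higher E°); E°cell = +1.51 − (−0.40) = +1.91 V with n = 6.
Rearranging E = E° − (0.0592/n)·log Q gives log Q = 6(+1.91 − (+1.884))/0.0592 = 2.635.
Balancing electrons gives 2 Au3+(aq) + 3 Cd(s) → 2 Au(s) + 3 Cd2+(aq); thus Q = [Cd2+(aq)]^3 / [Au3+(aq)]^2.
Solving for the unknown gives log [Cd2+(aq)] = 0.337, so [Cd2+(aq)] ≈ 2.2 M.

2.2 M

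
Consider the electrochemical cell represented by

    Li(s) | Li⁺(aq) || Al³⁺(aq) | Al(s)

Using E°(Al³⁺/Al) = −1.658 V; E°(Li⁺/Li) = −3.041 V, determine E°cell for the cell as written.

By convention the left-hand electrode in cell notation is the anode (oxidation) and the right-hand electrode is the cathode (reduction).
E°cell = E°(right) − E°(left) = −1.658 − (−3.041) = +1.383 V.

+1.383 V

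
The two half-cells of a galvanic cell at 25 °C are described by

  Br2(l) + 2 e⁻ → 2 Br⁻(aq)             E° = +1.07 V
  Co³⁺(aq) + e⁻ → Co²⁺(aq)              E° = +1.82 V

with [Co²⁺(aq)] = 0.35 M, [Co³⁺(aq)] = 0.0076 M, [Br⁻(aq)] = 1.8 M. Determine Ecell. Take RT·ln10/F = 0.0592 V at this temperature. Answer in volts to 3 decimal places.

+0.667 V

Co³⁺/Co²⁺ is reduced (cathode, E° = +1.82 V) and Br₂/Br⁻ is oxidized (anode).
E°cell = +1.82 − (+1.07) = +0.75 V, with n = 2 electrons transferred.
Balancing gives 2 Co³⁺(aq) + 2 Br⁻(aq) → 2 Co²⁺(aq) + Br2(l); hence Q = [Co²⁺(aq)]^2 / ([Co³⁺(aq)]^2·[Br⁻(aq)]^2) = 655 (log Q = 2.816).
Applying E = E° − (RT ln10/nF)·log Q gives +0.75 − (0.0592/2)(2.816) = +0.667 V.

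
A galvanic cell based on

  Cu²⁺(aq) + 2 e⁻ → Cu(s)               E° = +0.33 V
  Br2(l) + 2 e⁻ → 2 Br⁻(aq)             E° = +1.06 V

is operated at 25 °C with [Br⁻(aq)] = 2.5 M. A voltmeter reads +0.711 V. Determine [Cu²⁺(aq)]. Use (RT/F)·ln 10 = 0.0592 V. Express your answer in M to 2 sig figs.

With Br₂/Br⁻ at the cathode and Cu²⁺/Cu at the anode, E°cell = +1.06 − (+0.33) = +0.73 V (n = 2).
Rearranging E = E° − (0.0592/n)·log Q gives log Q = 2(+0.73 − (+0.711))/0.0592 = 0.642.
Balancing electrons gives Br2(l) + Cu(s) → 2 Br⁻(aq) + Cu²⁺(aq); thus Q = [Br⁻(aq)]^2·[Cu²⁺(aq)].
Isolating [Cu²⁺(aq)] in Q = 10^{0.642} yields log [Cu²⁺(aq)] = −0.154, i.e. 0.70 M.

0.70 M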